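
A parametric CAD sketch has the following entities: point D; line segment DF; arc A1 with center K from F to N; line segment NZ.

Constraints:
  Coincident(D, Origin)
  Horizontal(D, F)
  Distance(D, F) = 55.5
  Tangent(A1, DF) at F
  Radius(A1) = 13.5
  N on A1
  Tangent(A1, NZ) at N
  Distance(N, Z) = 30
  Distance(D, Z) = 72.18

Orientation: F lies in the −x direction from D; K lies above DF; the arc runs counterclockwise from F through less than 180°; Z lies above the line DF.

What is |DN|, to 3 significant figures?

47.1

D is at the origin; D and F share the same y with |DF| = 55.5 and F on the −x side, so F = (-55.5, 0.00). Since A1 is tangent to DF there, KF ⟂ DF, so K = F + (0, 13.5) = (-55.5, 13.5). Since KN ⟂ NZ (tangency), |KZ| = √(13.5² + 30.0²) = 32.9 regardless of where N sits on A1. So Z lies on both circle(D, 72.18) and circle(K, 32.9); the above-DF intersection is Z = (-55.3, 46.4). N is the foot of the tangent from Z: N = (-43.2, 19.0).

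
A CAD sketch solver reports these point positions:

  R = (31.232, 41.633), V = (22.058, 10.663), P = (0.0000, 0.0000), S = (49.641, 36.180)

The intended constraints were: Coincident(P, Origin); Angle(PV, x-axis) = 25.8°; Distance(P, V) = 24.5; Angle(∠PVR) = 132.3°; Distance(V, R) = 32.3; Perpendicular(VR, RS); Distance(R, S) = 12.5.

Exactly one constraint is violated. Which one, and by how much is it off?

Distance(R, S) = 12.5 — off by 6.70.

P = (0.00, 0.00) ✓; PV at 25.80° ✓; |PV| = 24.50 ✓; ∠PVR = 132.3° ✓; |VR| = 32.30 ✓; ∠(VR, RS) = 90.00° ✓; |RS| = 19.20 ✗.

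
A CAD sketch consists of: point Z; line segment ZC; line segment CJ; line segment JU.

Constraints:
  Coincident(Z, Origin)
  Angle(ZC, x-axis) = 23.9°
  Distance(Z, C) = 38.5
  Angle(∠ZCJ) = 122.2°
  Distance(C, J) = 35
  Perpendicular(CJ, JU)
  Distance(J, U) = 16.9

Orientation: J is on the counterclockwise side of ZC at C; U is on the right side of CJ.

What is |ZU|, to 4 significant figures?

74.36

∠ZCJ = 122.2°, so CJ runs at 23.9° + (180° − 122.2°) = 81.70° from the x-axis; with |CJ| = 35.0, J = C + 35.0·(cos 81.70°, sin 81.70°) = (40.25, 50.23). CJ ⟂ JU; with |JU| = 16.9 on the right of CJ, U = J + 16.9·(0.9895, -0.1444) = (56.97, 47.79). Then |ZU| = |U − Z| = 74.36.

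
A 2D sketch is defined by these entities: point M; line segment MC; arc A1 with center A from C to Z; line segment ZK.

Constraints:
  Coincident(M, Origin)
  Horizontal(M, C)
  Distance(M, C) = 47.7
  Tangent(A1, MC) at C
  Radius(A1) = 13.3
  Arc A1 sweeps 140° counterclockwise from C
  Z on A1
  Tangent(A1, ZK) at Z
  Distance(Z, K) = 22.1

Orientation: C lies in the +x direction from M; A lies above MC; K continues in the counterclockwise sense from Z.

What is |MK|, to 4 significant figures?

54.47

M is at the origin; M and C share the same y with |MC| = 47.7 and C on the +x side, so C = (47.70, 0.000). Since A1 is tangent to MC there, AC ⟂ MC, so A = C + (0, 13.3) = (47.70, 13.30). On A1, C sits at bearing -90° from A; a 140° counterclockwise sweep puts Z at bearing 50°, so Z = A + 13.3·(cos 50°, sin 50°) = (56.25, 23.49). The tangent condition forces AZ to be normal to ZK, so ZK runs along (−sin 50°, cos 50°); with |ZK| = 22.1, K = (39.32, 37.69). Then |MK| = |K − M| = 54.47.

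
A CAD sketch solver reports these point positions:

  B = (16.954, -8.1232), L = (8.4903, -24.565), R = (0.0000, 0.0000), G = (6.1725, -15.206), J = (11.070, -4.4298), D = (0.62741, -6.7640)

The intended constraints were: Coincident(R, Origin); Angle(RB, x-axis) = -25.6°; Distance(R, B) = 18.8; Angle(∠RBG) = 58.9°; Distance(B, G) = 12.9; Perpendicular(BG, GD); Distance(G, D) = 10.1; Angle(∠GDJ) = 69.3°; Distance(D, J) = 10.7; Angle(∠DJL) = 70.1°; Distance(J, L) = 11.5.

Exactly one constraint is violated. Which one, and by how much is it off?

Distance(J, L) = 11.5 — off by 8.80.

R = (0.00, 0.00) ✓; RB at -25.60° ✓; |RB| = 18.80 ✓; ∠RBG = 58.90° ✓; |BG| = 12.90 ✓; ∠(BG, GD) = 90.00° ✓; |GD| = 10.10 ✓; ∠GDJ = 69.30° ✓; |DJ| = 10.70 ✓; ∠DJL = 70.10° ✓; |JL| = 20.30 ✗.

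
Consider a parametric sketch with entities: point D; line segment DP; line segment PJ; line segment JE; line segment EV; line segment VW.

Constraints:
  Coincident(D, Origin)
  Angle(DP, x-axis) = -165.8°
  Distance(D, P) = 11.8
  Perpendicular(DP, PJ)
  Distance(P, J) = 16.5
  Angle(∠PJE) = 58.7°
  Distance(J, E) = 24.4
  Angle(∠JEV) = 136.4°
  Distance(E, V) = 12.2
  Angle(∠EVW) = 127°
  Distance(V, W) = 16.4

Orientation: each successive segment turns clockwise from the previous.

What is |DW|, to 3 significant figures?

21.0

D is at the origin; DP runs at -165.8° with length 11.8, so P = (-11.4, -2.89). DP is perpendicular to PJ, so PJ runs at 104°; with |PJ| = 16.5, J = (-15.5, 13.1). ∠PJE = 58.7° gives JE at -17.1° from the x-axis; with |JE| = 24.4, E = (7.83, 5.93). ∠JEV = 136.4° gives EV at -60.7° from the x-axis; with |EV| = 12.2, V = (13.8, -4.71). ∠EVW = 127.0° gives VW at -114° from the x-axis; with |VW| = 16.4, W = (7.21, -19.7). Then |DW| = |W − D| = 21.0.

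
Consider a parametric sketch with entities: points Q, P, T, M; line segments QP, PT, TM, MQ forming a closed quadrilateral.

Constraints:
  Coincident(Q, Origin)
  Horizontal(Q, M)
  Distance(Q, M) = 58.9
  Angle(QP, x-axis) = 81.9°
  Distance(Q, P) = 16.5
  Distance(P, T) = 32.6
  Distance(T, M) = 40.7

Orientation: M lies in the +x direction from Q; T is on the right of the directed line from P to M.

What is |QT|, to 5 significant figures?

22.725

Checks: |PT| = 32.60 ✓; |TM| = 40.70 ✓.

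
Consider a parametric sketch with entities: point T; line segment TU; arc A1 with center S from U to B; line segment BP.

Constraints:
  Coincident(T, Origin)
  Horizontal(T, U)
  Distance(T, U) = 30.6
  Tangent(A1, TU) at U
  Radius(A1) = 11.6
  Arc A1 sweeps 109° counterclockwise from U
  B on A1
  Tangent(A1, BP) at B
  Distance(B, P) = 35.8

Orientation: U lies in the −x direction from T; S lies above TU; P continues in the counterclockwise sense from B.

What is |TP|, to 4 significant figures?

58.33

T is at the origin; TU is horizontal with |TU| = 30.6 and U on the −x side, so U = (-30.60, 0.000). A1 meets TU tangentially, so SU is at right angles to TU, so S = U + (0, 11.6) = (-30.60, 11.60). On A1, U sits at bearing -90° from S; a 109° counterclockwise sweep puts B at bearing 19°, so B = S + 11.6·(cos 19°, sin 19°) = (-19.63, 15.38). The tangent condition forces SB to be normal to BP, so BP runs along (−sin 19°, cos 19°); with |BP| = 35.8, P = (-31.29, 49.23). Then |TP| = |P − T| = 58.33.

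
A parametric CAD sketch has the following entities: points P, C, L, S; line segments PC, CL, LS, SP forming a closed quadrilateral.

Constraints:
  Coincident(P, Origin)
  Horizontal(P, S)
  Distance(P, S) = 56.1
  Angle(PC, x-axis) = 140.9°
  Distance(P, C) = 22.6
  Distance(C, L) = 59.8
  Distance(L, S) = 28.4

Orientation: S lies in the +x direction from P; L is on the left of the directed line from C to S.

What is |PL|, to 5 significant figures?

48.017

P is at the origin; PS is horizontal with |PS| = 56.1 and S in +x, so S = (56.1, 0). PC runs at 140.9° with |PC| = 22.6, so C = (-17.539, 14.253). L is determined by |CL| = 59.8 and |LS| = 28.4 together: it lies at the intersection of circle(C, 59.8) and circle(S, 28.4). With |CS| = 75.005, the foot of the radical line on CS is 55.965 from C and the perpendicular offset is √(59.8² − 55.965²) = 21.071. Taking the left-of-CS solution: L = (41.410, 24.306).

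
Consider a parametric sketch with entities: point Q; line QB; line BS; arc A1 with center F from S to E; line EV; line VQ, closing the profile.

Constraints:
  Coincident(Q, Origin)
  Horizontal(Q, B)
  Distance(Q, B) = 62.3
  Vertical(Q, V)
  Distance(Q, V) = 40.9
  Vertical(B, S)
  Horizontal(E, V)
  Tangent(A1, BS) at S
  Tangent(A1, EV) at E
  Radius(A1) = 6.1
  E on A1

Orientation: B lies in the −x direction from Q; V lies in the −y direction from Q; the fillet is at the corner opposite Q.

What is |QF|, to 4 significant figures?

66.10

QV is vertical with |QV| = 40.9 and V on the −y side, so V = (0.000, -40.90). The virtual corner opposite Q is at (-62.30, -40.90). The tangent condition forces FS to be normal to BS and since A1 is tangent to EV there, FE ⟂ EV, with radius 6.1, so the center F sits 6.1 in from both sides at F = (-56.20, -34.80). Then |QF| = |F − Q| = 66.10.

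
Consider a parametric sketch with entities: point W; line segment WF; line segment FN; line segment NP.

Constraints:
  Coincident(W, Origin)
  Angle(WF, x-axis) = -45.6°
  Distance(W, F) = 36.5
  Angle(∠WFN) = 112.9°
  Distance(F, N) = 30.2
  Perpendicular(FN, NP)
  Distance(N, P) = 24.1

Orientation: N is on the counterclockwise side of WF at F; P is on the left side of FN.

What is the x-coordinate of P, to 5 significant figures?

44.804

W is at the origin; WF runs at -45.6° with length 36.5, so F = 36.5·(cos -45.6°, sin -45.6°) = (25.538, -26.078). ∠WFN = 112.9°, so FN runs at -45.6° + (180° − 112.9°) = 21.500° from the x-axis; with |FN| = 30.2, N = F + 30.2·(cos 21.500°, sin 21.500°) = (53.636, -15.010). FN ⟂ NP; with |NP| = 24.1 on the left of FN, P = N + 24.1·(-0.36650, 0.93042) = (44.804, 7.4131). So P.x = 44.804.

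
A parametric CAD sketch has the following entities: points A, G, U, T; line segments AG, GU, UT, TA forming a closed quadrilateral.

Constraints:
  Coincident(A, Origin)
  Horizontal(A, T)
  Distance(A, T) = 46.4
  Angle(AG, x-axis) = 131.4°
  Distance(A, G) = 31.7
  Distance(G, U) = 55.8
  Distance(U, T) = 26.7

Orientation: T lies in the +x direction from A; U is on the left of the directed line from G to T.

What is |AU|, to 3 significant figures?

42.3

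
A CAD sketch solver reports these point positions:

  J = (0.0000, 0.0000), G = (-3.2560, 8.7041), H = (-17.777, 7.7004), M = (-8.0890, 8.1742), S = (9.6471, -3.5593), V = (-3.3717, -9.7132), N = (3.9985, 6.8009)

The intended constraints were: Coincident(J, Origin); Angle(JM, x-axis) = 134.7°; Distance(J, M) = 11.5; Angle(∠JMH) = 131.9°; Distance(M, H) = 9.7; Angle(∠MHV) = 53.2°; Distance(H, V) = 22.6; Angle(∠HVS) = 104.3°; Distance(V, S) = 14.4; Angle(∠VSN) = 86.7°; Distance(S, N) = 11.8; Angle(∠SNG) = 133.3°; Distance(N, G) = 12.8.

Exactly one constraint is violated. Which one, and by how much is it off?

Distance(N, G) = 12.8 — off by 5.30.

J = (0.00, 0.00) ✓; JM at 134.7° ✓; |JM| = 11.50 ✓; ∠JMH = 131.9° ✓; |MH| = 9.700 ✓; ∠MHV = 53.20° ✓; |HV| = 22.60 ✓; ∠HVS = 104.3° ✓; |VS| = 14.40 ✓; ∠VSN = 86.70° ✓; |SN| = 11.80 ✓; ∠SNG = 133.3° ✓; |NG| = 7.500 ✗.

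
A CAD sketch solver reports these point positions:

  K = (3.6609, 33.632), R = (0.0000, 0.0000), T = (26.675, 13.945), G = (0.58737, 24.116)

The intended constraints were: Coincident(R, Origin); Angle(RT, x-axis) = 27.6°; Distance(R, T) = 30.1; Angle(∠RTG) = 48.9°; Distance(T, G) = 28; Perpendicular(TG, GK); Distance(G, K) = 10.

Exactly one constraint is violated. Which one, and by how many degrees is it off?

Perpendicular(TG, GK) — off by 3.40°.

R = (0.00, 0.00) ✓; RT at 27.60° ✓; |RT| = 30.10 ✓; ∠RTG = 48.90° ✓; |TG| = 28.00 ✓; ∠(TG, GK) = 86.60° ✗; |GK| = 10.00 ✓.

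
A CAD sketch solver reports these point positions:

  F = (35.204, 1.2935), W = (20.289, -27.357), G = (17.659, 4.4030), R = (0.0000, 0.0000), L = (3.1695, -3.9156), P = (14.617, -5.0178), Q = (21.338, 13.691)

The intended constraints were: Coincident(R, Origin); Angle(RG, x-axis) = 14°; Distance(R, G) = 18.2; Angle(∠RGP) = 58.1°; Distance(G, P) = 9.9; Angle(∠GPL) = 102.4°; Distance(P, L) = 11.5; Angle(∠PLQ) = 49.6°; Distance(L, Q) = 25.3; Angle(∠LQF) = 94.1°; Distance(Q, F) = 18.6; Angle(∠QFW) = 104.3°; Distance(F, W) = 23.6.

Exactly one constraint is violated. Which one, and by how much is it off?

Distance(F, W) = 23.6 — off by 8.70.

R = (0.00, 0.00) ✓; RG at 14.00° ✓; |RG| = 18.20 ✓; ∠RGP = 58.10° ✓; |GP| = 9.900 ✓; ∠GPL = 102.4° ✓; |PL| = 11.50 ✓; ∠PLQ = 49.60° ✓; |LQ| = 25.30 ✓; ∠LQF = 94.10° ✓; |QF| = 18.60 ✓; ∠QFW = 104.3° ✓; |FW| = 32.30 ✗.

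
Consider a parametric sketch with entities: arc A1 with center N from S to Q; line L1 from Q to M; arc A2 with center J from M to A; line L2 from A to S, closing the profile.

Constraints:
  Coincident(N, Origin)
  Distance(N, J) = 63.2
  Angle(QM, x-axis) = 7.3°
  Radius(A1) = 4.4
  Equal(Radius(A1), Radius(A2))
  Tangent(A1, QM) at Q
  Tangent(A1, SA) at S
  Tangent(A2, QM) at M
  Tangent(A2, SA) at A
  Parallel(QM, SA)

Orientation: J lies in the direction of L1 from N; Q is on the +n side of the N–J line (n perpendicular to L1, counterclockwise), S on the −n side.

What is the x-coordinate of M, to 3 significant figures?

62.1

The slot axis is L1's direction at 7.3°, so u = (cos 7.3°, sin 7.3°) = (0.992, 0.127) and n = (−sin 7.3°, cos 7.3°) = (-0.127, 0.992). N is at the origin and J lies 63.2 along u from N, so J = 63.2·u = (62.7, 8.03). Tangency of A1 to both parallel lines with radius 4.4 puts Q and S at N ± 4.4·n: Q = (-0.559, 4.36), S = (0.559, -4.36). Equal radii place M and A the same way about J: M = J + 4.4·n = (62.1, 12.4), A = J − 4.4·n = (63.2, 3.67). So M.x = 62.1.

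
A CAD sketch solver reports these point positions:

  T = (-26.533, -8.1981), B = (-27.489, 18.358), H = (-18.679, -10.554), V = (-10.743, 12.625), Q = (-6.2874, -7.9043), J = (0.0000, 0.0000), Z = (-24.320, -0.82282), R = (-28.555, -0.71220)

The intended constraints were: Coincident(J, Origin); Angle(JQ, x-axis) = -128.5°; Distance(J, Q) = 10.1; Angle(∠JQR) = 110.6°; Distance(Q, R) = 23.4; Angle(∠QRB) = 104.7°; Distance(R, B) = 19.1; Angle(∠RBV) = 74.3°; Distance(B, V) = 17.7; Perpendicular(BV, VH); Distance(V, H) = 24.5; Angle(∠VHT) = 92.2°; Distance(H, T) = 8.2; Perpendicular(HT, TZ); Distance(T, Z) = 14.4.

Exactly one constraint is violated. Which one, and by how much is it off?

Distance(T, Z) = 14.4 — off by 6.70.

J = (0.00, 0.00) ✓; JQ at -128.5° ✓; |JQ| = 10.10 ✓; ∠JQR = 110.6° ✓; |QR| = 23.40 ✓; ∠QRB = 104.7° ✓; |RB| = 19.10 ✓; ∠RBV = 74.30° ✓; |BV| = 17.70 ✓; ∠(BV, VH) = 90.00° ✓; |VH| = 24.50 ✓; ∠VHT = 92.20° ✓; |HT| = 8.200 ✓; ∠(HT, TZ) = 90.00° ✓; |TZ| = 7.700 ✗.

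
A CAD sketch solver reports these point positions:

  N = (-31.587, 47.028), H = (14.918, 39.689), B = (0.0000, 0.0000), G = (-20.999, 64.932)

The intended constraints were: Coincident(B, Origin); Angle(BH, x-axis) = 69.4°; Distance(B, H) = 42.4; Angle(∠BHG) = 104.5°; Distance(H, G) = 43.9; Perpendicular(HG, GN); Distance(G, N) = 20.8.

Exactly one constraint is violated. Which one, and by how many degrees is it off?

Perpendicular(HG, GN) — off by 4.50°.

B = (0.00, 0.00) ✓; BH at 69.40° ✓; |BH| = 42.40 ✓; ∠BHG = 104.5° ✓; |HG| = 43.90 ✓; ∠(HG, GN) = 94.50° ✗; |GN| = 20.80 ✓.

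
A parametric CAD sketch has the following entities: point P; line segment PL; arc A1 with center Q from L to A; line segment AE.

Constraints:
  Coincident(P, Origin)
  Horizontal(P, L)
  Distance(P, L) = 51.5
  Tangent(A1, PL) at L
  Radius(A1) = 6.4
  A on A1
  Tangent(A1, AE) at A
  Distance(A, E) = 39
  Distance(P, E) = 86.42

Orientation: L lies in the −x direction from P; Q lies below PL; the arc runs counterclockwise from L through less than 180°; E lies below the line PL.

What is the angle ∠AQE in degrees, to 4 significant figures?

80.68°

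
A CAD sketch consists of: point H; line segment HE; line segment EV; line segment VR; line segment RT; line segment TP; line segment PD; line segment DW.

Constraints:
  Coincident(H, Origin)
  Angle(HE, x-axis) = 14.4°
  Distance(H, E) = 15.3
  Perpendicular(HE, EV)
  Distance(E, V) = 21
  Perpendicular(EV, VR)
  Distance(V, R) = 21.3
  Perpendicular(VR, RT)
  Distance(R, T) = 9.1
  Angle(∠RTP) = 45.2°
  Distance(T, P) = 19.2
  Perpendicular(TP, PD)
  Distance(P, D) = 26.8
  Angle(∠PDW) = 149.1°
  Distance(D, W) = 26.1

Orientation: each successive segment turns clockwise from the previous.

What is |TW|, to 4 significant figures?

49.54

TP ⟂ PD, so PD runs at -120.4°; with |PD| = 26.8, D = (0.1465, -45.85). ∠PDW = 149.1° gives DW at -151.3° from the x-axis; with |DW| = 26.1, W = (-22.75, -58.38). Then |TW| = |W − T| = 49.54.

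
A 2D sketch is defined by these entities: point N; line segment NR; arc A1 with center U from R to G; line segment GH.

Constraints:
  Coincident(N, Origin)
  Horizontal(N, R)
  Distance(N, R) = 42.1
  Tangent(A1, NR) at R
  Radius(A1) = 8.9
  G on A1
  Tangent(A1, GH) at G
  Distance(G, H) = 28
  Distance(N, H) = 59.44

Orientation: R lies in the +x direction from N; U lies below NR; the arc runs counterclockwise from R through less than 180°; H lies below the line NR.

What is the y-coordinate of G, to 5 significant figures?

-12.602

Checks: N.y = 0.00, R.y = 0.00 ✓; |UG| = 8.900 ✓; ∠(UG, GH) = 90.00° ✓; |GH| = 28.00 ✓; |NH| = 59.44 ✓.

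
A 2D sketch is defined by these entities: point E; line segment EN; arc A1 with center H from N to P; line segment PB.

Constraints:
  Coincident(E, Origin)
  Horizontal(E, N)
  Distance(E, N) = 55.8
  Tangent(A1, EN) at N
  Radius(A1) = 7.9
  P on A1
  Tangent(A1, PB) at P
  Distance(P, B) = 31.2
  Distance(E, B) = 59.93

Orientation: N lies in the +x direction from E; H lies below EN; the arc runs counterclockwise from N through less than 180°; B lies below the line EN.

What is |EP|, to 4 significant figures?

48.48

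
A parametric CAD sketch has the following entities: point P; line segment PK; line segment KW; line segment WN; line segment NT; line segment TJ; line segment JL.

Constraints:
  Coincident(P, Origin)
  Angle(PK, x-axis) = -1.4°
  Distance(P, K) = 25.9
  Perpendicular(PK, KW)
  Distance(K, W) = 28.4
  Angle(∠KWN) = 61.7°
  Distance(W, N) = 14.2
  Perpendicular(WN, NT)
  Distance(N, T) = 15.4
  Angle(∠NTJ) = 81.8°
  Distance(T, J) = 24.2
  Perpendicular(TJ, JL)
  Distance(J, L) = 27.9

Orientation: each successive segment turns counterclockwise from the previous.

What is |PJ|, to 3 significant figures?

46.0

P is at the origin; PK runs at -1.4° with length 25.9, so K = (25.9, -0.633). PK ⟂ KW, so KW runs at 88.6°; with |KW| = 28.4, W = (26.6, 27.8). ∠KWN = 61.7° gives WN at -153° from the x-axis; with |WN| = 14.2, N = (13.9, 21.3). WN ⟂ NT, so NT runs at -63.1°; with |NT| = 15.4, T = (20.9, 7.60). ∠NTJ = 81.8° gives TJ at 35.1° from the x-axis; with |TJ| = 24.2, J = (40.7, 21.5). Then |PJ| = |J − P| = 46.0.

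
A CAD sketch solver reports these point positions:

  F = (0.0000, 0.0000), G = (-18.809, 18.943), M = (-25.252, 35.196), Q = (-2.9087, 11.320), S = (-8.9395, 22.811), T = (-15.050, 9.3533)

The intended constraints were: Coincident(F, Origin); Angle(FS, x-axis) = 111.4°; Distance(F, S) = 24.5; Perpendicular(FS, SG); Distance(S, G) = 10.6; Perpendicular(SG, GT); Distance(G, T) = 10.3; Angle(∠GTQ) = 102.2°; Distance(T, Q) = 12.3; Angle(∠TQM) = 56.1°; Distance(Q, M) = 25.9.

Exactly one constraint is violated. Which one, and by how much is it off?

Distance(Q, M) = 25.9 — off by 6.80.

F = (0.00, 0.00) ✓; FS at 111.4° ✓; |FS| = 24.50 ✓; ∠(FS, SG) = 90.00° ✓; |SG| = 10.60 ✓; ∠(SG, GT) = 90.00° ✓; |GT| = 10.30 ✓; ∠GTQ = 102.2° ✓; |TQ| = 12.30 ✓; ∠TQM = 56.10° ✓; |QM| = 32.70 ✗.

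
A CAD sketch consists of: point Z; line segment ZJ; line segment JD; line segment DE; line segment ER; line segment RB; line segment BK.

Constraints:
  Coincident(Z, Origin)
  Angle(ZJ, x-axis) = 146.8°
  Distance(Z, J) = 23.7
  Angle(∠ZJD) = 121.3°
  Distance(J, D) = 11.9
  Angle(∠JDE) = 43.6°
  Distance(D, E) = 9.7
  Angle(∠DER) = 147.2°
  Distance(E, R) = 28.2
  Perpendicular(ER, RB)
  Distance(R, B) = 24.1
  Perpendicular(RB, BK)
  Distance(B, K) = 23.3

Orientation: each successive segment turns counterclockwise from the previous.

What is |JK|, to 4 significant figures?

16.67

Z is at the origin; ZJ runs at 146.8° with length 23.7, so J = (-19.83, 12.98). ∠ZJD = 121.3° gives JD at -154.5° from the x-axis; with |JD| = 11.9, D = (-30.57, 7.854). ∠JDE = 43.6° gives DE at -18.10° from the x-axis; with |DE| = 9.7, E = (-21.35, 4.841). ∠DER = 147.2° gives ER at 14.70° from the x-axis; with |ER| = 28.2, R = (5.925, 12.00). ER is perpendicular to RB, so RB runs at 104.7°; with |RB| = 24.1, B = (-0.1907, 35.31). The perpendicularity gives BK at right angles to RB, so BK runs at -165.3°; with |BK| = 23.3, K = (-22.73, 29.40). Then |JK| = |K − J| = 16.67.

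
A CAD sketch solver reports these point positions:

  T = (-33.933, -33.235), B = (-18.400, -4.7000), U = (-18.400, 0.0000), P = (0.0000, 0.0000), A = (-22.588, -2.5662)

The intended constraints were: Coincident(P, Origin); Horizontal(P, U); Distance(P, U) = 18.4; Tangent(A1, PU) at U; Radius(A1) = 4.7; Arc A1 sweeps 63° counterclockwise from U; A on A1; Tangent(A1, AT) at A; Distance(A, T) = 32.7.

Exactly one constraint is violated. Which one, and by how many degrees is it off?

Tangent(A1, AT) at A — off by 6.70°.

P = (0.00, 0.00) ✓; P.y = 0.00, U.y = 0.00 ✓; |PU| = 18.40 ✓; ∠(BU, UP) = 90.00° ✓; |BU| = 4.700 ✓; bearing(B→A) − bearing(B→U) = 63.00° ✓; |BA| = 4.700 ✓; ∠(BA, AT) = 83.30° ✗; |AT| = 32.70 ✓.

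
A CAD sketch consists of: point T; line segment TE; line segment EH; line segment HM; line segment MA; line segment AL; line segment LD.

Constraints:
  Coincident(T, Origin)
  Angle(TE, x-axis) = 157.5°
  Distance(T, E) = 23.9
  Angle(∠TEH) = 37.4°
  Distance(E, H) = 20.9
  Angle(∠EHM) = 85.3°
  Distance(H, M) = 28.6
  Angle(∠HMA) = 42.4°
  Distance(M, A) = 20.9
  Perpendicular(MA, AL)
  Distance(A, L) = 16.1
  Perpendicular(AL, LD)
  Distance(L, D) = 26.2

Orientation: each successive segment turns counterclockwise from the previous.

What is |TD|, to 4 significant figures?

17.64

T is at the origin; TE runs at 157.5° with length 23.9, so E = (-22.08, 9.146). ∠TEH = 37.4° gives EH at -59.90° from the x-axis; with |EH| = 20.9, H = (-11.60, -8.936). ∠EHM = 85.3° gives HM at 34.80° from the x-axis; with |HM| = 28.6, M = (11.89, 7.387). ∠HMA = 42.4° gives MA at 172.4° from the x-axis; with |MA| = 20.9, A = (-8.831, 10.15). MA is perpendicular to AL, so AL runs at -97.60°; with |AL| = 16.1, L = (-10.96, -5.808). AL is perpendicular to LD, so LD runs at -7.600°; with |LD| = 26.2, D = (15.01, -9.273). Then |TD| = |D − T| = 17.64.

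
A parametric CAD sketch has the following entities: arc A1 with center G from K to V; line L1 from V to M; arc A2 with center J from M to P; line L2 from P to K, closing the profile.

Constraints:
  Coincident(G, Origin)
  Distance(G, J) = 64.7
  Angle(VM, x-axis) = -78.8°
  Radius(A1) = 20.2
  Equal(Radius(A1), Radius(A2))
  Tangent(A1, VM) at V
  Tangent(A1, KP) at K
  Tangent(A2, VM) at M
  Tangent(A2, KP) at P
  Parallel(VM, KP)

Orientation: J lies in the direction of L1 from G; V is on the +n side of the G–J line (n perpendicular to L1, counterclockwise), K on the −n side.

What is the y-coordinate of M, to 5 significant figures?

-59.544

Tangency of A1 to both parallel lines with radius 20.2 puts V and K at G ± 20.2·n: V = (19.815, 3.9235), K = (-19.815, -3.9235). Equal radii place M and P the same way about J: M = J + 20.2·n = (32.382, -59.544), P = J − 20.2·n = (-7.2483, -67.391). So M.y = -59.544.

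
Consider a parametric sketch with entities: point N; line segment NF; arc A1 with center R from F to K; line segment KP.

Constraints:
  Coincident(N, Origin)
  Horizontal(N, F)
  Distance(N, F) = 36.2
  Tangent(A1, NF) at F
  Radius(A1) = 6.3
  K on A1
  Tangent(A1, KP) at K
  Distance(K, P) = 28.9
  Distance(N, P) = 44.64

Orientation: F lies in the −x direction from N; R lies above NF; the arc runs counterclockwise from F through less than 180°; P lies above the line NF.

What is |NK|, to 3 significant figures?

30.5

Checks: |RK| = 6.300 ✓; ∠(RK, KP) = 90.00° ✓; |KP| = 28.90 ✓; |NP| = 44.64 ✓.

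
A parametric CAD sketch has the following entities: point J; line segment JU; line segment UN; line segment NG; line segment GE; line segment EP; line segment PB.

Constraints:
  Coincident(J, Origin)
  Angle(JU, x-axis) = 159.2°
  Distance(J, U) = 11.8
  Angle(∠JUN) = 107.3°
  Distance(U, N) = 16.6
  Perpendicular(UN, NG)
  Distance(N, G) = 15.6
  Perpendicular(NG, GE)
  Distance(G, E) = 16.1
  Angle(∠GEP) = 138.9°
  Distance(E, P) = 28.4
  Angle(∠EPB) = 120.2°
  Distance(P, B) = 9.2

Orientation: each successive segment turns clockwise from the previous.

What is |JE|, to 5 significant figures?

5.9038

UN is perpendicular to NG, so NG runs at -3.5000°; with |NG| = 15.6, G = (5.5534, 19.807). NG is perpendicular to GE, so GE runs at -93.500°; with |GE| = 16.1, E = (4.5705, 3.7370). Then |JE| = |E − J| = 5.9038.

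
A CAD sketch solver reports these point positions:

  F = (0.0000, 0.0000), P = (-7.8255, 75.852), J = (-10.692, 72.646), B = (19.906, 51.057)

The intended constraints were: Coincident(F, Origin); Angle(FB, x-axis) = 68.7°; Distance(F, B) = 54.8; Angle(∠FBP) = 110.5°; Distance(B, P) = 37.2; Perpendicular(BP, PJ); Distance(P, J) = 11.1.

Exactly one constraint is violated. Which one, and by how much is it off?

Distance(P, J) = 11.1 — off by 6.80.

F = (0.00, 0.00) ✓; FB at 68.70° ✓; |FB| = 54.80 ✓; ∠FBP = 110.5° ✓; |BP| = 37.20 ✓; ∠(BP, PJ) = 90.00° ✓; |PJ| = 4.301 ✗.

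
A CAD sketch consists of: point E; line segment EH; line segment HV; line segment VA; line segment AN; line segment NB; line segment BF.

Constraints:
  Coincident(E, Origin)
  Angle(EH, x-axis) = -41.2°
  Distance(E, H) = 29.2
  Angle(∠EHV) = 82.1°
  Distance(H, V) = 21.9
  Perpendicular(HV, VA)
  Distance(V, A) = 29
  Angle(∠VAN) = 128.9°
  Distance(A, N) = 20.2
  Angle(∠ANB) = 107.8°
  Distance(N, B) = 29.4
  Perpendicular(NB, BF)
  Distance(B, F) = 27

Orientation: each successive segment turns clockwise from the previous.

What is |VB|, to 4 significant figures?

47.71

∠VAN = 128.9° gives AN at 79.80° from the x-axis; with |AN| = 20.2, N = (-9.993, 8.228). ∠ANB = 107.8° gives NB at 7.600° from the x-axis; with |NB| = 29.4, B = (19.15, 12.12). Then |VB| = |B − V| = 47.71.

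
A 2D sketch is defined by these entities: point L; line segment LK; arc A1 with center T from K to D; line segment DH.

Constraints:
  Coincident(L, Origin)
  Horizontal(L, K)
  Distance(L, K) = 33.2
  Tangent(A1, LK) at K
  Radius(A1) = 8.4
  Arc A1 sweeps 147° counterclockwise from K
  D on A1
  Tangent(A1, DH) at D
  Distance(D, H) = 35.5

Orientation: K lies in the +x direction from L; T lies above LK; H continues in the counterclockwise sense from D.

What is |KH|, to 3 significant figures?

42.9

On A1, K sits at bearing -90° from T; a 147° counterclockwise sweep puts D at bearing 57°, so D = T + 8.4·(cos 57°, sin 57°) = (37.8, 15.4). Tangency of A1 to DH means the radius TD is perpendicular to DH, so DH runs along (−sin 57°, cos 57°); with |DH| = 35.5, H = (8.00, 34.8). Then |KH| = |H − K| = 42.9.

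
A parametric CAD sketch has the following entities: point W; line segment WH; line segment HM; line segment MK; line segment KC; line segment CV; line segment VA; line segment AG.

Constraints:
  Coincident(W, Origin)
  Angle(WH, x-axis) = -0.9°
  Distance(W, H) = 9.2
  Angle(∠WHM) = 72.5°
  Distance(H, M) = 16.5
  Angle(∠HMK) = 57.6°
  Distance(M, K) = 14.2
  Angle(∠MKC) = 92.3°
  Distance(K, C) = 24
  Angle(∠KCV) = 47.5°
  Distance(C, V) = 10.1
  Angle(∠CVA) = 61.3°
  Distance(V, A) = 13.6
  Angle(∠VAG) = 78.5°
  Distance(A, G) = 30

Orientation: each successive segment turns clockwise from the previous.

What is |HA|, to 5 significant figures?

11.378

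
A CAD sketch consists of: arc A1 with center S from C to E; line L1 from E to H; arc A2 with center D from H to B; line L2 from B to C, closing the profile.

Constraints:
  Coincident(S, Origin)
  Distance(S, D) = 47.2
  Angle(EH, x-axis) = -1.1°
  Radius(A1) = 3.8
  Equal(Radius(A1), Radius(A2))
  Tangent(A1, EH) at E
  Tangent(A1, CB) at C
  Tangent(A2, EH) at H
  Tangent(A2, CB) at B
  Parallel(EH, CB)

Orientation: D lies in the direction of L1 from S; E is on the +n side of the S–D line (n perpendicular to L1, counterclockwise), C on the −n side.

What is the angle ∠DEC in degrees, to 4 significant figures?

85.40°

S is at the origin and D lies 47.2 along u from S, so D = 47.2·u = (47.19, -0.9061). Tangency of A1 to both parallel lines with radius 3.8 puts E and C at S ± 3.8·n: E = (0.07295, 3.799), C = (-0.07295, -3.799). Then cos ∠DEC = ED·EC / (|ED||EC|), giving 85.40°.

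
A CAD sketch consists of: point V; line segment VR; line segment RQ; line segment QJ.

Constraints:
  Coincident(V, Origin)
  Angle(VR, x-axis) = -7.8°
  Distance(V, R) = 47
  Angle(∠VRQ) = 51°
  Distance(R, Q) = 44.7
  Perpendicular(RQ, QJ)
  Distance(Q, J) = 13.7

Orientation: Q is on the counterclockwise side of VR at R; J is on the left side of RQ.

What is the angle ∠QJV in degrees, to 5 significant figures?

146.48°

V is at the origin; VR runs at -7.8° with length 47.0, so R = 47.0·(cos -7.8°, sin -7.8°) = (46.565, -6.3786). ∠VRQ = 51.0°, so RQ runs at -7.8° + (180° − 51.0°) = 121.20° from the x-axis; with |RQ| = 44.7, Q = R + 44.7·(cos 121.20°, sin 121.20°) = (23.409, 31.856). RQ is perpendicular to QJ; with |QJ| = 13.7 on the left of RQ, J = Q + 13.7·(-0.85536, -0.51803) = (11.691, 24.759). Then cos ∠QJV = JQ·JV / (|JQ||JV|), giving 146.48°.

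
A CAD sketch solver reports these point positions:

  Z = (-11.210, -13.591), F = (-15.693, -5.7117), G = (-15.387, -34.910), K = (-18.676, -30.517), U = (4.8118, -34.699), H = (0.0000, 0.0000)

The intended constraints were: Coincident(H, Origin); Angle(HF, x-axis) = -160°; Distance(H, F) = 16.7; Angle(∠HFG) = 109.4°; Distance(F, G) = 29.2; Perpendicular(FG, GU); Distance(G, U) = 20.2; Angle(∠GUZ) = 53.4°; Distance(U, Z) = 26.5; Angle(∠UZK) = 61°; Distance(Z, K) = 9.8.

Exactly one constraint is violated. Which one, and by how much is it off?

Distance(Z, K) = 9.8 — off by 8.70.

H = (0.00, 0.00) ✓; HF at -160.0° ✓; |HF| = 16.70 ✓; ∠HFG = 109.4° ✓; |FG| = 29.20 ✓; ∠(FG, GU) = 90.00° ✓; |GU| = 20.20 ✓; ∠GUZ = 53.40° ✓; |UZ| = 26.50 ✓; ∠UZK = 61.00° ✓; |ZK| = 18.50 ✗.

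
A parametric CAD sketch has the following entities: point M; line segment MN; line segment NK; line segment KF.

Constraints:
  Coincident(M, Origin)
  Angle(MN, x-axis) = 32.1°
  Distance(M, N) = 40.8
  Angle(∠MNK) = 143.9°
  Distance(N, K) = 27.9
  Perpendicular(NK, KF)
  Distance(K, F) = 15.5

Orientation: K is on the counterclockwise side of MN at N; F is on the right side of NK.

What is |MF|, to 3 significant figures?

72.6

∠MNK = 143.9°, so NK runs at 32.1° + (180° − 143.9°) = 68.2° from the x-axis; with |NK| = 27.9, K = N + 27.9·(cos 68.2°, sin 68.2°) = (44.9, 47.6). NK ⟂ KF; with |KF| = 15.5 on the right of NK, F = K + 15.5·(0.928, -0.371) = (59.3, 41.8). Then |MF| = |F − M| = 72.6.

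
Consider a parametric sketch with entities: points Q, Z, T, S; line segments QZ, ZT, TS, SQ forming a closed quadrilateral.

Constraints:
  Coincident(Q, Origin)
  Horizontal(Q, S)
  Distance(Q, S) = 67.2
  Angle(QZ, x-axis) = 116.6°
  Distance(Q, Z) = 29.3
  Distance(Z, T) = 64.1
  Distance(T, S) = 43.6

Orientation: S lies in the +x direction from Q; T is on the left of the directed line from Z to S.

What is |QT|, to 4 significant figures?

63.56

Q is at the origin; Q and S share the same y with |QS| = 67.2 and S in +x, so S = (67.2, 0). QZ runs at 116.6° with |QZ| = 29.3, so Z = (-13.12, 26.20). T is determined by |ZT| = 64.1 and |TS| = 43.6 together: it lies at the intersection of circle(Z, 64.1) and circle(S, 43.6). With |ZS| = 84.48, the foot of the radical line on ZS is 55.31 from Z and the perpendicular offset is √(64.1² − 55.31²) = 32.40. Taking the left-of-ZS solution: T = (49.51, 39.85).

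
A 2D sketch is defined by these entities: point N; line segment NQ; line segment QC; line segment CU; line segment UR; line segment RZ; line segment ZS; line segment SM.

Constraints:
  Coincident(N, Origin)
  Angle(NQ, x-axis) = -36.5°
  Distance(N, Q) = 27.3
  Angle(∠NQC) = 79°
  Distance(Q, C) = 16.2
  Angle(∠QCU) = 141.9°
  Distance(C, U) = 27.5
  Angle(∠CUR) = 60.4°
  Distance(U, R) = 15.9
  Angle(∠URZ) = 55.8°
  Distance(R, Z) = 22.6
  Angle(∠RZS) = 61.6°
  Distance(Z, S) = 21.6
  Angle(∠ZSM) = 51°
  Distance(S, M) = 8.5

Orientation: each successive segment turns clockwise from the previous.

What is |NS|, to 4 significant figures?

40.84

N is at the origin; NQ runs at -36.5° with length 27.3, so Q = (21.95, -16.24). ∠NQC = 79.0° gives QC at -137.5° from the x-axis; with |QC| = 16.2, C = (10.00, -27.18). ∠QCU = 141.9° gives CU at -175.6° from the x-axis; with |CU| = 27.5, U = (-17.42, -29.29). ∠CUR = 60.4° gives UR at 64.80° from the x-axis; with |UR| = 15.9, R = (-10.65, -14.91). ∠URZ = 55.8° gives RZ at -59.40° from the x-axis; with |RZ| = 22.6, Z = (0.8567, -34.36). ∠RZS = 61.6° gives ZS at -177.8° from the x-axis; with |ZS| = 21.6, S = (-20.73, -35.19). Then |NS| = |S − N| = 40.84.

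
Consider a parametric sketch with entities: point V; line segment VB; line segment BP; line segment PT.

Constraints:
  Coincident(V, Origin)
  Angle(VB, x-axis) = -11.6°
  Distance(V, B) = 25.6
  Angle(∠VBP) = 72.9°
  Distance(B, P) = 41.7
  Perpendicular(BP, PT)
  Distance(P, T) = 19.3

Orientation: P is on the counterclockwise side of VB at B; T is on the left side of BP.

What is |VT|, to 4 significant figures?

34.56

V is at the origin; VB runs at -11.6° with length 25.6, so B = 25.6·(cos -11.6°, sin -11.6°) = (25.08, -5.148). ∠VBP = 72.9°, so BP runs at -11.6° + (180° − 72.9°) = 95.50° from the x-axis; with |BP| = 41.7, P = B + 41.7·(cos 95.50°, sin 95.50°) = (21.08, 36.36). BP ⟂ PT; with |PT| = 19.3 on the left of BP, T = P + 19.3·(-0.9954, -0.09585) = (1.869, 34.51). Then |VT| = |T − V| = 34.56.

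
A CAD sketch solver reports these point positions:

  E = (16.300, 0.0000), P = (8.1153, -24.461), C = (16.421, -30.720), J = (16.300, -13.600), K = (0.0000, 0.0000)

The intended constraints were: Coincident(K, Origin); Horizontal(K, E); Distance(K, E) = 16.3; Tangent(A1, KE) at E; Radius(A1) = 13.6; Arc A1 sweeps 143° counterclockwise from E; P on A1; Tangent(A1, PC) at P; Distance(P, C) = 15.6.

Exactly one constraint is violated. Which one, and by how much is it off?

Distance(P, C) = 15.6 — off by 5.20.

K = (0.00, 0.00) ✓; K.y = 0.00, E.y = 0.00 ✓; |KE| = 16.30 ✓; ∠(JE, EK) = 90.00° ✓; |JE| = 13.60 ✓; bearing(J→P) − bearing(J→E) = 143.0° ✓; |JP| = 13.60 ✓; ∠(JP, PC) = 90.00° ✓; |PC| = 10.40 ✗.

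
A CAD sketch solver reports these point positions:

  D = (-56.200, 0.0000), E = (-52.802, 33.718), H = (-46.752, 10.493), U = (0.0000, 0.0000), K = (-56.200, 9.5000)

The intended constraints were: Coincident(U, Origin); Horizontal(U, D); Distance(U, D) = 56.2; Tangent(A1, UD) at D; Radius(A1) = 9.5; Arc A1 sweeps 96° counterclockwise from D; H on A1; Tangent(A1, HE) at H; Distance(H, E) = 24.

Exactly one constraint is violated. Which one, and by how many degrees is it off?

Tangent(A1, HE) at H — off by 8.60°.

U = (0.00, 0.00) ✓; U.y = 0.00, D.y = 0.00 ✓; |UD| = 56.20 ✓; ∠(KD, DU) = 90.00° ✓; |KD| = 9.500 ✓; bearing(K→H) − bearing(K→D) = 96.00° ✓; |KH| = 9.500 ✓; ∠(KH, HE) = 81.40° ✗; |HE| = 24.00 ✓.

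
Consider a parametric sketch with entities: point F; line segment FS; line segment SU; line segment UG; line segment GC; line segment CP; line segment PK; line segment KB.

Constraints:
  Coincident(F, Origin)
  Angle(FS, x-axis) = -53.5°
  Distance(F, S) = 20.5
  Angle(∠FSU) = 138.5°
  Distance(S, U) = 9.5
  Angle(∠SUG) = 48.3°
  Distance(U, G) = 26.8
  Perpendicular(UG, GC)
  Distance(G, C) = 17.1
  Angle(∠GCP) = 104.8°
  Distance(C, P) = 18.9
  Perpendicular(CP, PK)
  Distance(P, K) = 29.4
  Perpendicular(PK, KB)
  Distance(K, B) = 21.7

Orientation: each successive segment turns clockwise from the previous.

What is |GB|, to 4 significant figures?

12.96

F is at the origin; FS runs at -53.5° with length 20.5, so S = (12.19, -16.48). ∠FSU = 138.5° gives SU at -95.00° from the x-axis; with |SU| = 9.5, U = (11.37, -25.94). ∠SUG = 48.3° gives UG at 133.3° from the x-axis; with |UG| = 26.8, G = (-7.014, -6.439). UG is perpendicular to GC, so GC runs at 43.30°; with |GC| = 17.1, C = (5.431, 5.289). ∠GCP = 104.8° gives CP at -31.90° from the x-axis; with |CP| = 18.9, P = (21.48, -4.699). The perpendicularity gives PK at right angles to CP, so PK runs at -121.9°; with |PK| = 29.4, K = (5.940, -29.66). PK ⟂ KB, so KB runs at 148.1°; with |KB| = 21.7, B = (-12.48, -18.19). Then |GB| = |B − G| = 12.96.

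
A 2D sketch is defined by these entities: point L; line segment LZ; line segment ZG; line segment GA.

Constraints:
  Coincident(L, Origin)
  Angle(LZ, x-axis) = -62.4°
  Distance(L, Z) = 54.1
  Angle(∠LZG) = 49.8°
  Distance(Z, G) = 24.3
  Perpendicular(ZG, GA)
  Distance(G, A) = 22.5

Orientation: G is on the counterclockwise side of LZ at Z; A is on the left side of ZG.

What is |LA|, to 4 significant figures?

21.61

∠LZG = 49.8°, so ZG runs at -62.4° + (180° − 49.8°) = 67.80° from the x-axis; with |ZG| = 24.3, G = Z + 24.3·(cos 67.80°, sin 67.80°) = (34.25, -25.44). ZG ⟂ GA; with |GA| = 22.5 on the left of ZG, A = G + 22.5·(-0.9259, 0.3778) = (13.41, -16.94). Then |LA| = |A − L| = 21.61.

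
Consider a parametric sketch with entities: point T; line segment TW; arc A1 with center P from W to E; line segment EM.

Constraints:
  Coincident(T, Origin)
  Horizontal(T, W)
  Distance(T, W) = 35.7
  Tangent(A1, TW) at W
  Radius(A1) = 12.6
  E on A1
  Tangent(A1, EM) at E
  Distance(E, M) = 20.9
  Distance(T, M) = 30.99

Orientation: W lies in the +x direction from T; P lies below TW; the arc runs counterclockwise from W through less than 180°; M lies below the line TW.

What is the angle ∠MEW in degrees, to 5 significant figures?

146.84°

Checks: |PE| = 12.60 ✓; ∠(PE, EM) = 90.00° ✓; |EM| = 20.90 ✓; |TM| = 30.99 ✓.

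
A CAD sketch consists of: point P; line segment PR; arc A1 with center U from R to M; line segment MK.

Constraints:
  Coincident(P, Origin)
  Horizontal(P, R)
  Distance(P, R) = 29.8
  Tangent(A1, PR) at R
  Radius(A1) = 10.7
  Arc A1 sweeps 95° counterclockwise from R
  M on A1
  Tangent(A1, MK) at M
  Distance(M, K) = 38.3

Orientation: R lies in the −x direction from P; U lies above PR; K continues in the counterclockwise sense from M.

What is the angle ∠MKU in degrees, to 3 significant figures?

15.6°

P is at the origin; P and R share the same y with |PR| = 29.8 and R on the −x side, so R = (-29.8, 0.00). A1 meets PR tangentially, so UR is at right angles to PR, so U = R + (0, 10.7) = (-29.8, 10.7). On A1, R sits at bearing -90° from U; a 95° counterclockwise sweep puts M at bearing 5°, so M = U + 10.7·(cos 5°, sin 5°) = (-19.1, 11.6). Since A1 is tangent to MK there, UM ⟂ MK, so MK runs along (−sin 5°, cos 5°); with |MK| = 38.3, K = (-22.5, 49.8). Then cos ∠MKU = KM·KU / (|KM||KU|), giving 15.6°.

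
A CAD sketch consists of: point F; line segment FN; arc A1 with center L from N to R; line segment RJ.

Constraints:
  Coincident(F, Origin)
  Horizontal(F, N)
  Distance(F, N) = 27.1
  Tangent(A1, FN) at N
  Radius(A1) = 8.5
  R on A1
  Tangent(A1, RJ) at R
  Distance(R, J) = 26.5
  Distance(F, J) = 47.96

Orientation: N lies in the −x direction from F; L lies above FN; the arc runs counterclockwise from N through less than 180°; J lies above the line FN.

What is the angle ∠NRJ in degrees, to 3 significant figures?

121°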